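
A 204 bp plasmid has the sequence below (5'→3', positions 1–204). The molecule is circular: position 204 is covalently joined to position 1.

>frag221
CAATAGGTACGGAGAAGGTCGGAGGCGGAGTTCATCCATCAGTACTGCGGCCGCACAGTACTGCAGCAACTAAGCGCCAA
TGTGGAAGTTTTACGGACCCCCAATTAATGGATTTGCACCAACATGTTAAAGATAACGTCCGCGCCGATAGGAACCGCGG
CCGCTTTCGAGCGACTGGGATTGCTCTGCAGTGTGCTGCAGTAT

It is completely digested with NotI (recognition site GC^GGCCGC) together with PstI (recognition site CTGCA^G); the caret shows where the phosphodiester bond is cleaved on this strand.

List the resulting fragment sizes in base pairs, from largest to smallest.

NotI sites (GCGGCCGC) start at positions 47, 157.
NotI cuts after base 2 of each site, so after positions 48, 158.
PstI sites (CTGCAG) start at positions 61, 186, 196.
PstI cuts after base 5 of each site (before the last base), so after positions 65, 190, 200.
Combined cut positions: 48, 65, 158, 190, 200.
Circular molecule, 5 cuts → 5 fragments:
  49–65 → 17 bp
  66–158 → 93 bp
  159–190 → 32 bp
  191–200 → 10 bp
  201–204 then 1–48 → 4 + 48 = 52 bp
Sorted largest to smallest: 93, 52, 32, 17, 10 bp.

93, 52, 32, 17, 10 bp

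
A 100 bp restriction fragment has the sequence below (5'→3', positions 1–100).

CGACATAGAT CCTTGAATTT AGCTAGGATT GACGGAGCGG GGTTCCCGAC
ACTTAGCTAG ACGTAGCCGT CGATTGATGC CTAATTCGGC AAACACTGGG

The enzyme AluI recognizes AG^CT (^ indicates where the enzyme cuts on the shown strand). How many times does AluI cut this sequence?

2

AGCT occurs starting at positions 21, 55.
AluI cuts at 2 sites.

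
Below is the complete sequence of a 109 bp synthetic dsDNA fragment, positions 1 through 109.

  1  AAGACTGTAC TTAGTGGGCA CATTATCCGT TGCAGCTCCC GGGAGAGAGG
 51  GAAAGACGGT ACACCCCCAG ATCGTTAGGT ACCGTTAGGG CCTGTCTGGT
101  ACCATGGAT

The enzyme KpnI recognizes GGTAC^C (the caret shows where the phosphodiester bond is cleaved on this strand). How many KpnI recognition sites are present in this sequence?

GGTACC occurs starting at positions 78, 98.
KpnI cuts at 2 sites.

2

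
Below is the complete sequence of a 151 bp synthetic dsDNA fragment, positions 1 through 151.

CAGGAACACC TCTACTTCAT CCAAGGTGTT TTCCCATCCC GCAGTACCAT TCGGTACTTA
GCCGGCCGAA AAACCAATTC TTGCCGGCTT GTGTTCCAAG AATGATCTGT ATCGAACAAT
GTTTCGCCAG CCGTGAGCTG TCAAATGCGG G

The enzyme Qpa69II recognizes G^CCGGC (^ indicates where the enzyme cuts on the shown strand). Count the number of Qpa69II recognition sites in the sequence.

2

GCCGGC occurs starting at positions 61, 83.
Qpa69II cuts at 2 sites.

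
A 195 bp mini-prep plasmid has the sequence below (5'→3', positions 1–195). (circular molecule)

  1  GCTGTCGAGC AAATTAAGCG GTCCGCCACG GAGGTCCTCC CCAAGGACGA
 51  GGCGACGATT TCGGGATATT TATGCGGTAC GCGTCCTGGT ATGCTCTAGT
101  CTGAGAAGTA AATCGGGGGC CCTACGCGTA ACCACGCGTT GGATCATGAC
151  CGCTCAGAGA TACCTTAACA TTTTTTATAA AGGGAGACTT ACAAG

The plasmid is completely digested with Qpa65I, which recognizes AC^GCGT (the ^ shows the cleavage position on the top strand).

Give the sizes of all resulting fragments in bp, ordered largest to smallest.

Qpa65I sites (ACGCGT) start at positions 79, 124, 134.
Qpa65I cuts after base 2 of each site, so after positions 80, 125, 135.
Circular molecule, 3 cuts → 3 fragments:
  81–125 → 45 bp
  126–135 → 10 bp
  136–195 then 1–80 → 60 + 80 = 140 bp
Sorted largest to smallest: 140, 45, 10 bp.

140, 45, 10 bp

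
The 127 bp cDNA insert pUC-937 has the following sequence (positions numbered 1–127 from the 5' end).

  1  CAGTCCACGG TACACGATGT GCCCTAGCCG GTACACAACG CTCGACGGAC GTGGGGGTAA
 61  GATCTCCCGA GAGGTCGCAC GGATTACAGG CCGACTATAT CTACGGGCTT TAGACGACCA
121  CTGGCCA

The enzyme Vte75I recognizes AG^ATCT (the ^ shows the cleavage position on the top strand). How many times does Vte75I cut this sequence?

AGATCT occurs starting at position 60.
Vte75I cuts at 1 site.

1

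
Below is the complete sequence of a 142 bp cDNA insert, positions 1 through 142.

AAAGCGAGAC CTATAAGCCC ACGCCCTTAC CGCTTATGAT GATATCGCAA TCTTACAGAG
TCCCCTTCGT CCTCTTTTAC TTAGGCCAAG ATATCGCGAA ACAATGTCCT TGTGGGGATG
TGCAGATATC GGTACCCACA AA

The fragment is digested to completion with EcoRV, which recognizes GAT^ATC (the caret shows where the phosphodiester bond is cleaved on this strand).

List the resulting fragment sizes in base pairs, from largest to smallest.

EcoRV sites (GATATC) start at positions 41, 90, 125.
EcoRV cuts after base 3 of each site, so after positions 43, 92, 127.
Linear molecule, 3 cuts → 4 fragments:
  1–43 → 43 bp
  44–92 → 49 bp
  93–127 → 35 bp
  128–142 → 15 bp
Sorted largest to smallest: 49, 43, 35, 15 bp.

49, 43, 35, 15 bp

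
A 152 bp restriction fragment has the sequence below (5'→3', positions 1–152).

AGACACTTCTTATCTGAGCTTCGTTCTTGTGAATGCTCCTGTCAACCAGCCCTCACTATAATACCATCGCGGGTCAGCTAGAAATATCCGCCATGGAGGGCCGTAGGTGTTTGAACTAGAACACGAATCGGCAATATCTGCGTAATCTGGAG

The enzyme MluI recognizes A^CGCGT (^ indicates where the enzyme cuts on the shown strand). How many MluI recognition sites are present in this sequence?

0

No occurrence of ACGCGT is present in the sequence.
MluI does not cut: 0 sites.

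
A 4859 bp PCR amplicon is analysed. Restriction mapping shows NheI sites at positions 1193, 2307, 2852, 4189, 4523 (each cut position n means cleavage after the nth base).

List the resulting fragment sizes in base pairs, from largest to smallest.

1337, 1193, 1114, 545, 336, 334 bp

Linear molecule, 5 cuts → 6 fragments:
  1193 − 0 = 1193 bp
  2307 − 1193 = 1114 bp
  2852 − 2307 = 545 bp
  4189 − 2852 = 1337 bp
  4523 − 4189 = 334 bp
  4859 − 4523 = 336 bp
Sorted largest to smallest: 1337, 1193, 1114, 545, 336, 334 bp.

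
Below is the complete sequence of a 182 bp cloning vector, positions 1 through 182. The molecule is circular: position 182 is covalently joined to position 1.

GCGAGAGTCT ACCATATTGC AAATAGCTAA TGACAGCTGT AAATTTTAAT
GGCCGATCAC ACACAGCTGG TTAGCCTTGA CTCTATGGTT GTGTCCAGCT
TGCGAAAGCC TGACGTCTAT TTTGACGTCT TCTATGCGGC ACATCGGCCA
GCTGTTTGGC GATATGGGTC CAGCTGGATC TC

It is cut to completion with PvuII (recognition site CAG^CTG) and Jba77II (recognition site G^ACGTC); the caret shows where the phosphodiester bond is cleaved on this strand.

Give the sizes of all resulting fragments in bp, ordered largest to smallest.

PvuII sites (CAGCTG) start at positions 34, 64, 149, 171.
PvuII cuts after base 3 of each site, so after positions 36, 66, 151, 173.
Jba77II sites (GACGTC) start at positions 112, 124.
Jba77II cuts after the first base of each site, so after positions 112, 124.
Combined cut positions: 36, 66, 112, 124, 151, 173.
Circular molecule, 6 cuts → 6 fragments:
  37–66 → 30 bp
  67–112 → 46 bp
  113–124 → 12 bp
  125–151 → 27 bp
  152–173 → 22 bp
  174–182 then 1–36 → 9 + 36 = 45 bp
Sorted largest to smallest: 46, 45, 30, 27, 22, 12 bp.

46, 45, 30, 27, 22, 12 bp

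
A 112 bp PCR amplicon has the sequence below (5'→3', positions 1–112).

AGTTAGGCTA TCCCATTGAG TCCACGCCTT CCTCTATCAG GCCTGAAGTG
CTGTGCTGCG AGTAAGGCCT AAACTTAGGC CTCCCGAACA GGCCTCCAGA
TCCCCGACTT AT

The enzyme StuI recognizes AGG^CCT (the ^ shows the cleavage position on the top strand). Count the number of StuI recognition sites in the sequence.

4

AGGCCT occurs starting at positions 39, 65, 77, 90.
StuI cuts at 4 sites.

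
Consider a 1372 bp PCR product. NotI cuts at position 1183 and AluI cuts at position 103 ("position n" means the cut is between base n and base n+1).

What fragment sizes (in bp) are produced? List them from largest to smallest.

1080, 189, 103 bp

Combined cut positions (sorted): 103, 1183.
Linear molecule, 2 cuts → 3 fragments:
  103 − 0 = 103 bp
  1183 − 103 = 1080 bp
  1372 − 1183 = 189 bp
Sorted largest to smallest: 1080, 189, 103 bp.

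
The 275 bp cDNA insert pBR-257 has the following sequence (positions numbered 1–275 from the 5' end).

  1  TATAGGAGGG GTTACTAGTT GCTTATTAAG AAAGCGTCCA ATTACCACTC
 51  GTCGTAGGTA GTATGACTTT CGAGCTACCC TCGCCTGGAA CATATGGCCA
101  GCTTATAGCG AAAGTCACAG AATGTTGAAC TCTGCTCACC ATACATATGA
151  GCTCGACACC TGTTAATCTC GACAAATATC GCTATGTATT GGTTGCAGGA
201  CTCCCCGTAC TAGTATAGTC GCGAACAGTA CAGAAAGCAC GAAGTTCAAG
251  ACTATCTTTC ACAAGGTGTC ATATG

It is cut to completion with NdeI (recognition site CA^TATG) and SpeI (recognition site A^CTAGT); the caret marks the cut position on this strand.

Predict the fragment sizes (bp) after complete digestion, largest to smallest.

NdeI sites (CATATG) start at positions 91, 144, 270.
NdeI cuts after base 2 of each site, so after positions 92, 145, 271.
SpeI sites (ACTAGT) start at positions 14, 209.
SpeI cuts after the first base of each site, so after positions 14, 209.
Combined cut positions: 14, 92, 145, 209, 271.
Linear molecule, 5 cuts → 6 fragments:
  1–14 → 14 bp
  15–92 → 78 bp
  93–145 → 53 bp
  146–209 → 64 bp
  210–271 → 62 bp
  272–275 → 4 bp
Sorted largest to smallest: 78, 64, 62, 53, 14, 4 bp.

78, 64, 62, 53, 14, 4 bp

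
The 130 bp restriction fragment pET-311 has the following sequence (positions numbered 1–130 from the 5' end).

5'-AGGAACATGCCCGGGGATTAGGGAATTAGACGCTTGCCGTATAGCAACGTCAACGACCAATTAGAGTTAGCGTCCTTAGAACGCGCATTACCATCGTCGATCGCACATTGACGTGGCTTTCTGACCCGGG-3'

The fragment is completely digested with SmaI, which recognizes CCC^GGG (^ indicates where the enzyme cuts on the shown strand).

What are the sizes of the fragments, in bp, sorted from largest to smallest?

115, 12, 3 bp

SmaI sites (CCCGGG) start at positions 10, 125.
SmaI cuts after base 3 of each site, so after positions 12, 127.
Linear molecule, 2 cuts → 3 fragments:
  1–12 → 12 bp
  13–127 → 115 bp
  128–130 → 3 bp
Sorted largest to smallest: 115, 12, 3 bp.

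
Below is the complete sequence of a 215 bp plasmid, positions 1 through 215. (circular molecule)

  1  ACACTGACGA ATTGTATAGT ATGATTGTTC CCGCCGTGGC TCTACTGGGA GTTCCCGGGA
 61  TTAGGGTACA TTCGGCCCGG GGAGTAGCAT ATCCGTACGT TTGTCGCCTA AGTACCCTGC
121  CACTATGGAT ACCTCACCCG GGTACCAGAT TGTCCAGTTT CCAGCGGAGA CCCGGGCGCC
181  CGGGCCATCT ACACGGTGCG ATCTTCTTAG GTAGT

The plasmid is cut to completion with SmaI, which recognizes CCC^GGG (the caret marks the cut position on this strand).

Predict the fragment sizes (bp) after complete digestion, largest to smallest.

90, 61, 34, 22, 8 bp

SmaI sites (CCCGGG) start at positions 54, 76, 137, 171, 179.
SmaI cuts after base 3 of each site, so after positions 56, 78, 139, 173, 181.
Circular molecule, 5 cuts → 5 fragments:
  57–78 → 22 bp
  79–139 → 61 bp
  140–173 → 34 bp
  174–181 → 8 bp
  182–215 then 1–56 → 34 + 56 = 90 bp
Sorted largest to smallest: 90, 61, 34, 22, 8 bp.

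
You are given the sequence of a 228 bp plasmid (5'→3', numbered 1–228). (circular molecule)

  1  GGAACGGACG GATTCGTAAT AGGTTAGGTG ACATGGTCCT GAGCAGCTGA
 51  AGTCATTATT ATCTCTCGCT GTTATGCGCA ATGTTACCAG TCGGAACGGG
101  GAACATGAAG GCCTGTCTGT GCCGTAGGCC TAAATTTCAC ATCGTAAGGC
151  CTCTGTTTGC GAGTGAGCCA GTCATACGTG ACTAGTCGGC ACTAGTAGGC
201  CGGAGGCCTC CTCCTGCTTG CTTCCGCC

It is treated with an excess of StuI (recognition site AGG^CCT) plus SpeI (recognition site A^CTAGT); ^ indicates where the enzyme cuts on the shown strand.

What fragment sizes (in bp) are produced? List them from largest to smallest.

StuI sites (AGGCCT) start at positions 109, 126, 147, 204.
StuI cuts after base 3 of each site, so after positions 111, 128, 149, 206.
SpeI sites (ACTAGT) start at positions 181, 191.
SpeI cuts after the first base of each site, so after positions 181, 191.
Combined cut positions: 111, 128, 149, 181, 191, 206.
Circular molecule, 6 cuts → 6 fragments:
  112–128 → 17 bp
  129–149 → 21 bp
  150–181 → 32 bp
  182–191 → 10 bp
  192–206 → 15 bp
  207–228 then 1–111 → 22 + 111 = 133 bp
Sorted largest to smallest: 133, 32, 21, 17, 15, 10 bp.

133, 32, 21, 17, 15, 10 bp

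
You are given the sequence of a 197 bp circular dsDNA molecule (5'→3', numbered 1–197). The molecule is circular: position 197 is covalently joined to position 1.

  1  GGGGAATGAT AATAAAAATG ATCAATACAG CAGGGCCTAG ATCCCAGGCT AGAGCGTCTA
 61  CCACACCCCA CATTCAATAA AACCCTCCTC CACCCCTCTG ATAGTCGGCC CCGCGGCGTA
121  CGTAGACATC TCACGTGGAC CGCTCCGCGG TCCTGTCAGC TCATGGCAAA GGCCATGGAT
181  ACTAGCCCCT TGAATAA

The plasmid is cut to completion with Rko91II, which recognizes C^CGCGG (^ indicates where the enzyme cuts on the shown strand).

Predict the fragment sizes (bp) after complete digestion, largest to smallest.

Rko91II sites (CCGCGG) start at positions 111, 145.
Rko91II cuts after the first base of each site, so after positions 111, 145.
Circular molecule, 2 cuts → 2 fragments:
  112–145 → 34 bp
  146–197 then 1–111 → 52 + 111 = 163 bp
Sorted largest to smallest: 163, 34 bp.

163, 34 bp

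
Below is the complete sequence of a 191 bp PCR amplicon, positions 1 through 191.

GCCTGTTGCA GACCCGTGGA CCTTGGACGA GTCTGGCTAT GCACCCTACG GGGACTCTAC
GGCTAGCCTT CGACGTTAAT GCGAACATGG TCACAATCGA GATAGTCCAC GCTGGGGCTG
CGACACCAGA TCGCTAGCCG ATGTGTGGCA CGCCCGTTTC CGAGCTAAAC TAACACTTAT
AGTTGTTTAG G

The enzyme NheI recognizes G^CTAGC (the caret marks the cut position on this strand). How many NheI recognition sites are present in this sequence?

2

GCTAGC occurs starting at positions 62, 133.
NheI cuts at 2 sites.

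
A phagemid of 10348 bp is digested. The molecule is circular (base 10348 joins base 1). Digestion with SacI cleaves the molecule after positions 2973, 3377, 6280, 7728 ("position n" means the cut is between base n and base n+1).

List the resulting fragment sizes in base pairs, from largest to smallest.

Circular molecule, 4 cuts → 4 fragments:
  3377 − 2973 = 404 bp
  6280 − 3377 = 2903 bp
  7728 − 6280 = 1448 bp
  wrap: 10348 − 7728 + 2973 = 5593 bp
Sorted largest to smallest: 5593, 2903, 1448, 404 bp.

5593, 2903, 1448, 404 bp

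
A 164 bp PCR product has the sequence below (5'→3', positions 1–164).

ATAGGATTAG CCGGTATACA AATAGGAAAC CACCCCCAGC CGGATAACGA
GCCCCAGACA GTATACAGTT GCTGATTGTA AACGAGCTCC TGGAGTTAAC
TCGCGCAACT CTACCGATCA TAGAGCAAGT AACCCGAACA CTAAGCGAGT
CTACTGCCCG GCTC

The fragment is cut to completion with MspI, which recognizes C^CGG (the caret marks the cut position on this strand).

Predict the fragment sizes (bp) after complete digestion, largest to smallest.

MspI sites (CCGG) start at positions 11, 40, 158.
MspI cuts after the first base of each site, so after positions 11, 40, 158.
Linear molecule, 3 cuts → 4 fragments:
  1–11 → 11 bp
  12–40 → 29 bp
  41–158 → 118 bp
  159–164 → 6 bp
Sorted largest to smallest: 118, 29, 11, 6 bp.

118, 29, 11, 6 bp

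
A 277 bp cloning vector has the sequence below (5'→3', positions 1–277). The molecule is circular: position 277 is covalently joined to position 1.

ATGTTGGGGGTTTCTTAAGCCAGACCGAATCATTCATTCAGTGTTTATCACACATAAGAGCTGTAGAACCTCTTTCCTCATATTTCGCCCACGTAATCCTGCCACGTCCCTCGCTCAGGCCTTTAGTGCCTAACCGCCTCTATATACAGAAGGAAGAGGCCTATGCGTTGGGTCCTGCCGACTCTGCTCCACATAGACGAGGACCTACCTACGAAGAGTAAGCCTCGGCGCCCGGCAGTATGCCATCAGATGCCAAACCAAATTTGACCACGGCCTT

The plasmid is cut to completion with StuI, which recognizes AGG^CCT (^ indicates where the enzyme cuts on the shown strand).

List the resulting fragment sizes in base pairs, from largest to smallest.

StuI sites (AGGCCT) start at positions 117, 157.
StuI cuts after base 3 of each site, so after positions 119, 159.
Circular molecule, 2 cuts → 2 fragments:
  120–159 → 40 bp
  160–277 then 1–119 → 118 + 119 = 237 bp
Sorted largest to smallest: 237, 40 bp.

237, 40 bp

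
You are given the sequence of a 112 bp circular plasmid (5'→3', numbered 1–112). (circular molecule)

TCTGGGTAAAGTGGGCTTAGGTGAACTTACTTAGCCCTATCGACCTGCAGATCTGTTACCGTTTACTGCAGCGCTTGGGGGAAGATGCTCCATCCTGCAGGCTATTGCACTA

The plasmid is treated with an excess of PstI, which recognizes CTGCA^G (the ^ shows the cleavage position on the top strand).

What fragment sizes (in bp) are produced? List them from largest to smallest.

PstI sites (CTGCAG) start at positions 45, 66, 95.
PstI cuts after base 5 of each site (before the last base), so after positions 49, 70, 99.
Circular molecule, 3 cuts → 3 fragments:
  50–70 → 21 bp
  71–99 → 29 bp
  100–112 then 1–49 → 13 + 49 = 62 bp
Sorted largest to smallest: 62, 29, 21 bp.

62, 29, 21 bp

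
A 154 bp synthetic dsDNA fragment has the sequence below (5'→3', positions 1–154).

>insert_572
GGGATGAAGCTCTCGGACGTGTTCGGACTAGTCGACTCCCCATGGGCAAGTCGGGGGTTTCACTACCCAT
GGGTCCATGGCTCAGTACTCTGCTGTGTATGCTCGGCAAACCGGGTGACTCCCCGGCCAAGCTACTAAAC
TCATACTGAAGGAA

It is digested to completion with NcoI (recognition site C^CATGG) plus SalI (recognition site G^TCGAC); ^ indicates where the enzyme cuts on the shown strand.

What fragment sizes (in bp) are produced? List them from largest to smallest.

NcoI sites (CCATGG) start at positions 40, 67, 75.
NcoI cuts after the first base of each site, so after positions 40, 67, 75.
The SalI site (GTCGAC) starts at position 31.
SalI cuts after the first base of each site, so after position 31.
Combined cut positions: 31, 40, 67, 75.
Linear molecule, 4 cuts → 5 fragments:
  1–31 → 31 bp
  32–40 → 9 bp
  41–67 → 27 bp
  68–75 → 8 bp
  76–154 → 79 bp
Sorted largest to smallest: 79, 31, 27, 9, 8 bp.

79, 31, 27, 9, 8 bp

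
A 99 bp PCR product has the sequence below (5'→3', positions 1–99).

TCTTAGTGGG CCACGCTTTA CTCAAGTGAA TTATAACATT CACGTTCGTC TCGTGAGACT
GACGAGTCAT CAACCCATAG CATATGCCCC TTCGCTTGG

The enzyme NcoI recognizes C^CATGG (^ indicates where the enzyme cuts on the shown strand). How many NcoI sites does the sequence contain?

0

No occurrence of CCATGG is present in the sequence.
NcoI does not cut: 0 sites.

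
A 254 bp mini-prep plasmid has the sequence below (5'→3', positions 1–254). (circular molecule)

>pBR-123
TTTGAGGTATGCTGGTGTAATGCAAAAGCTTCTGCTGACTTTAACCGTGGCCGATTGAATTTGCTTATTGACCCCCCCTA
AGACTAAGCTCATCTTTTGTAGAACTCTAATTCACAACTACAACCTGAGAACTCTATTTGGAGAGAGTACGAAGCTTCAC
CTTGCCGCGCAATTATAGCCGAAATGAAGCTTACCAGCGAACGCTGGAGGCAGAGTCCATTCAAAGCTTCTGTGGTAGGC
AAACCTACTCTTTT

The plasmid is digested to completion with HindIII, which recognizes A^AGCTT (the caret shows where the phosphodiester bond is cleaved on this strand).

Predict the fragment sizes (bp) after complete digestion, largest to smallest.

126, 56, 37, 35 bp

HindIII sites (AAGCTT) start at positions 26, 152, 187, 224.
HindIII cuts after the first base of each site, so after positions 26, 152, 187, 224.
Circular molecule, 4 cuts → 4 fragments:
  27–152 → 126 bp
  153–187 → 35 bp
  188–224 → 37 bp
  225–254 then 1–26 → 30 + 26 = 56 bp
Sorted largest to smallest: 126, 56, 37, 35 bp.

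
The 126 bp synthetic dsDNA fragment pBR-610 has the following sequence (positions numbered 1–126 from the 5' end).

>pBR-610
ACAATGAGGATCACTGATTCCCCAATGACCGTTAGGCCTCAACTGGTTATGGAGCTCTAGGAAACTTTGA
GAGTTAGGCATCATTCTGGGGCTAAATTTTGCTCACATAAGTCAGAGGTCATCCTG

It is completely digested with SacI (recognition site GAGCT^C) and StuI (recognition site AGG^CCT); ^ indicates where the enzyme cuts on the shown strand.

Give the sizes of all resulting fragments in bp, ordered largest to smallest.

The SacI site (GAGCTC) starts at position 52.
SacI cuts after base 5 of each site (before the last base), so after position 56.
The StuI site (AGGCCT) starts at position 34.
StuI cuts after base 3 of each site, so after position 36.
Combined cut positions: 36, 56.
Linear molecule, 2 cuts → 3 fragments:
  1–36 → 36 bp
  37–56 → 20 bp
  57–126 → 70 bp
Sorted largest to smallest: 70, 36, 20 bp.

70, 36, 20 bp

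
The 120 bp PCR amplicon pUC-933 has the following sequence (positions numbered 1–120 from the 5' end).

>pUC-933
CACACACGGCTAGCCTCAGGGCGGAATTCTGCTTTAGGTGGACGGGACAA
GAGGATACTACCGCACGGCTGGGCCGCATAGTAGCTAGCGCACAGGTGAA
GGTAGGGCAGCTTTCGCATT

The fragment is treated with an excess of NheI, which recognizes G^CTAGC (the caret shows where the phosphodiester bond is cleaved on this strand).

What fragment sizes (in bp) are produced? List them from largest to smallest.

NheI sites (GCTAGC) start at positions 9, 84.
NheI cuts after the first base of each site, so after positions 9, 84.
Linear molecule, 2 cuts → 3 fragments:
  1–9 → 9 bp
  10–84 → 75 bp
  85–120 → 36 bp
Sorted largest to smallest: 75, 36, 9 bp.

75, 36, 9 bp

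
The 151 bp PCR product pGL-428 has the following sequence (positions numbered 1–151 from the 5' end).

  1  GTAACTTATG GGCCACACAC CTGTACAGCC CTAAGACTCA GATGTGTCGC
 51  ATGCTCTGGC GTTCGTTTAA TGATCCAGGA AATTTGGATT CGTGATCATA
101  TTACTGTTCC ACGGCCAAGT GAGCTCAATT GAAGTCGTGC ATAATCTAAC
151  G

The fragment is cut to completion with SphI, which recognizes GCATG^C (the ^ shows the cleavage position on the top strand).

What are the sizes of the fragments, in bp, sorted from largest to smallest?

The SphI site (GCATGC) starts at position 49.
SphI cuts after base 5 of each site (before the last base), so after position 53.
Linear molecule, 1 cut → 2 fragments:
  1–53 → 53 bp
  54–151 → 98 bp
Sorted largest to smallest: 98, 53 bp.

98, 53 bp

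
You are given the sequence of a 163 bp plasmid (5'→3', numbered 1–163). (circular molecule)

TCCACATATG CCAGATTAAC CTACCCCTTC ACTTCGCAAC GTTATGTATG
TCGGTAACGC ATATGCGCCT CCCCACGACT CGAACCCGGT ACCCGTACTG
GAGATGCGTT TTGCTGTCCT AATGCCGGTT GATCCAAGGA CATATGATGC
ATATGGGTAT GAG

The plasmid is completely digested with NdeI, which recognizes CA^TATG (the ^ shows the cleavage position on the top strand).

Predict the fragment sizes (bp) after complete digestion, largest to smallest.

NdeI sites (CATATG) start at positions 5, 60, 141, 150.
NdeI cuts after base 2 of each site, so after positions 6, 61, 142, 151.
Circular molecule, 4 cuts → 4 fragments:
  7–61 → 55 bp
  62–142 → 81 bp
  143–151 → 9 bp
  152–163 then 1–6 → 12 + 6 = 18 bp
Sorted largest to smallest: 81, 55, 18, 9 bp.

81, 55, 18, 9 bp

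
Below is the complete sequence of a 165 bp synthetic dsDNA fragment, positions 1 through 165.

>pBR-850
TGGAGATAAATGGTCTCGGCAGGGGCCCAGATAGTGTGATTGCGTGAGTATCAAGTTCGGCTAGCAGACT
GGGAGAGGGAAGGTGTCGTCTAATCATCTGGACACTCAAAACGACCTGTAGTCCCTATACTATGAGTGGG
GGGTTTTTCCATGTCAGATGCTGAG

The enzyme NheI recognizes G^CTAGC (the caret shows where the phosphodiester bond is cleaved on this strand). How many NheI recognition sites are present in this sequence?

1

GCTAGC occurs starting at position 60.
NheI cuts at 1 site.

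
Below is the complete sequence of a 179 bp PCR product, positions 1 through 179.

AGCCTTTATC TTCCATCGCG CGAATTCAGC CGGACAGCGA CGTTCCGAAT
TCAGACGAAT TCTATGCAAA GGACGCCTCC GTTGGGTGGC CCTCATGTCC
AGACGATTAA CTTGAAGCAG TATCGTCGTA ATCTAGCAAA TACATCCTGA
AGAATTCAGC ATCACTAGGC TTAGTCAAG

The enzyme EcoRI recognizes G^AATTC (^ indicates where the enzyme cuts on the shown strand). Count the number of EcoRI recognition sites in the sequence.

GAATTC occurs starting at positions 22, 47, 57, 152.
EcoRI cuts at 4 sites.

4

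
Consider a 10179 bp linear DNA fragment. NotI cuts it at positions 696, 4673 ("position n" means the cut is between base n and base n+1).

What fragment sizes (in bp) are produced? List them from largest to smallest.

Linear molecule, 2 cuts → 3 fragments:
  696 − 0 = 696 bp
  4673 − 696 = 3977 bp
  10179 − 4673 = 5506 bp
Sorted largest to smallest: 5506, 3977, 696 bp.

5506, 3977, 696 bp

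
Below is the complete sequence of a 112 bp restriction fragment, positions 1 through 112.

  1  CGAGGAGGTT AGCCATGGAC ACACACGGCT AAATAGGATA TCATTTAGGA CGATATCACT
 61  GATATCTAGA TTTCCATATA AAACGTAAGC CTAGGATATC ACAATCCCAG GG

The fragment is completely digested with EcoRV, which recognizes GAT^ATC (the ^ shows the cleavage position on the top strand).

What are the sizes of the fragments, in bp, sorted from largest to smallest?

EcoRV sites (GATATC) start at positions 37, 52, 61, 95.
EcoRV cuts after base 3 of each site, so after positions 39, 54, 63, 97.
Linear molecule, 4 cuts → 5 fragments:
  1–39 → 39 bp
  40–54 → 15 bp
  55–63 → 9 bp
  64–97 → 34 bp
  98–112 → 15 bp
Sorted largest to smallest: 39, 34, 15, 15, 9 bp.

39, 34, 15, 15, 9 bp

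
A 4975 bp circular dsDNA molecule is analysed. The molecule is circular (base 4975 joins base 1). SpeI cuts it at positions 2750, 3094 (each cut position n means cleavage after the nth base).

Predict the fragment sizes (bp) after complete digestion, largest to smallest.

4631, 344 bp

Circular molecule, 2 cuts → 2 fragments:
  3094 − 2750 = 344 bp
  wrap: 4975 − 3094 + 2750 = 4631 bp
Sorted largest to smallest: 4631, 344 bp.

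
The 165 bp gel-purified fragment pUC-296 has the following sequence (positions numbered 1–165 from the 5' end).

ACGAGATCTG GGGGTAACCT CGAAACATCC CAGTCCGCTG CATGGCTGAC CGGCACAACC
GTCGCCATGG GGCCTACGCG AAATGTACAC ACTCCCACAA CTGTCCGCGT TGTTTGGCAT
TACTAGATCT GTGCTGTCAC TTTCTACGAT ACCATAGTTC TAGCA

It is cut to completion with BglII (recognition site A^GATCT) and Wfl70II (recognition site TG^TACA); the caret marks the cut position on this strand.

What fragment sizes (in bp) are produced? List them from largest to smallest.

BglII sites (AGATCT) start at positions 4, 125.
BglII cuts after the first base of each site, so after positions 4, 125.
The Wfl70II site (TGTACA) starts at position 84.
Wfl70II cuts after base 2 of each site, so after position 85.
Combined cut positions: 4, 85, 125.
Linear molecule, 3 cuts → 4 fragments:
  1–4 → 4 bp
  5–85 → 81 bp
  86–125 → 40 bp
  126–165 → 40 bp
Sorted largest to smallest: 81, 40, 40, 4 bp.

81, 40, 40, 4 bp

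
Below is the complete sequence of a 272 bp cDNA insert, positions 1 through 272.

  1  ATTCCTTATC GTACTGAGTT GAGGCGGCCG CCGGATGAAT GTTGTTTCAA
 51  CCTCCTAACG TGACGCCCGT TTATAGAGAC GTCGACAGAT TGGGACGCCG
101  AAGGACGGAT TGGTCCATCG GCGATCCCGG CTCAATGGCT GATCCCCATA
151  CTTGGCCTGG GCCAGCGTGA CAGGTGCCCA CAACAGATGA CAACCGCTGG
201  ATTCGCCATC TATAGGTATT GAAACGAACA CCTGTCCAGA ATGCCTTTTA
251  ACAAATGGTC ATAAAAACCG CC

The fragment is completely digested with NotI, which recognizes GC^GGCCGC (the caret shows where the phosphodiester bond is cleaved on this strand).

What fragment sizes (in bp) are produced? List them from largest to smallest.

247, 25 bp

The NotI site (GCGGCCGC) starts at position 24.
NotI cuts after base 2 of each site, so after position 25.
Linear molecule, 1 cut → 2 fragments:
  1–25 → 25 bp
  26–272 → 247 bp
Sorted largest to smallest: 247, 25 bp.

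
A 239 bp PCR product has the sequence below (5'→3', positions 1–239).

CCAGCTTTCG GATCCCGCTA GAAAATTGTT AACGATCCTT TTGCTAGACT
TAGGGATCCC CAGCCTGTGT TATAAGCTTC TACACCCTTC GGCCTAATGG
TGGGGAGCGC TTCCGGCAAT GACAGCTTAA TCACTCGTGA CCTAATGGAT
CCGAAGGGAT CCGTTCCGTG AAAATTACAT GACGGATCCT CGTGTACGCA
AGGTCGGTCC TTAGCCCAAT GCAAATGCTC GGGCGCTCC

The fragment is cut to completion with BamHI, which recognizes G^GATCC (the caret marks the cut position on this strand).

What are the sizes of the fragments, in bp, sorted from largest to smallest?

93, 55, 44, 27, 10, 10 bp

BamHI sites (GGATCC) start at positions 10, 54, 147, 157, 184.
BamHI cuts after the first base of each site, so after positions 10, 54, 147, 157, 184.
Linear molecule, 5 cuts → 6 fragments:
  1–10 → 10 bp
  11–54 → 44 bp
  55–147 → 93 bp
  148–157 → 10 bp
  158–184 → 27 bp
  185–239 → 55 bp
Sorted largest to smallest: 93, 55, 44, 27, 10, 10 bp.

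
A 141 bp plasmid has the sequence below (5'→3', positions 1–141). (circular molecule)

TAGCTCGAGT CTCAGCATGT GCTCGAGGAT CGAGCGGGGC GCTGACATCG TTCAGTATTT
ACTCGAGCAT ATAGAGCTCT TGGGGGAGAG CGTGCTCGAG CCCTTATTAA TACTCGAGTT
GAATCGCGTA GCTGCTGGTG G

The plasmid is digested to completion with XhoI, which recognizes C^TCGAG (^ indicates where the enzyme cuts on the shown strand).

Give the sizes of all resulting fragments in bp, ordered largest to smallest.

XhoI sites (CTCGAG) start at positions 4, 22, 62, 95, 113.
XhoI cuts after the first base of each site, so after positions 4, 22, 62, 95, 113.
Circular molecule, 5 cuts → 5 fragments:
  5–22 → 18 bp
  23–62 → 40 bp
  63–95 → 33 bp
  96–113 → 18 bp
  114–141 then 1–4 → 28 + 4 = 32 bp
Sorted largest to smallest: 40, 33, 32, 18, 18 bp.

40, 33, 32, 18, 18 bp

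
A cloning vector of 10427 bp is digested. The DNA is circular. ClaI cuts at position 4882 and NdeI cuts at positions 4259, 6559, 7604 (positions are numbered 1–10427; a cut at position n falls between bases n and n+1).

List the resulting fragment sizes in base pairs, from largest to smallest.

Combined cut positions (sorted): 4259, 4882, 6559, 7604.
Circular molecule, 4 cuts → 4 fragments:
  4882 − 4259 = 623 bp
  6559 − 4882 = 1677 bp
  7604 − 6559 = 1045 bp
  wrap: 10427 − 7604 + 4259 = 7082 bp
Sorted largest to smallest: 7082, 1677, 1045, 623 bp.

7082, 1677, 1045, 623 bp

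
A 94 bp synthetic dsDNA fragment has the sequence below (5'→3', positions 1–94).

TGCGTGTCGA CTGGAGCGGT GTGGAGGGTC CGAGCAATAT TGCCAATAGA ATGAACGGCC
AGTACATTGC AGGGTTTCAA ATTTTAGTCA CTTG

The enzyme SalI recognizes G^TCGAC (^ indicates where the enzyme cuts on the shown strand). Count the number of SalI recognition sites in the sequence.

GTCGAC occurs starting at position 6.
SalI cuts at 1 site.

1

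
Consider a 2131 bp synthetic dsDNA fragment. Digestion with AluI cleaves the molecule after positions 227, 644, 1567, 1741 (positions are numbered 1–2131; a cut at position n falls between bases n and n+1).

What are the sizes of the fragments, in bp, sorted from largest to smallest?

923, 417, 390, 227, 174 bp

Linear molecule, 4 cuts → 5 fragments:
  227 − 0 = 227 bp
  644 − 227 = 417 bp
  1567 − 644 = 923 bp
  1741 − 1567 = 174 bp
  2131 − 1741 = 390 bp
Sorted largest to smallest: 923, 417, 390, 227, 174 bp.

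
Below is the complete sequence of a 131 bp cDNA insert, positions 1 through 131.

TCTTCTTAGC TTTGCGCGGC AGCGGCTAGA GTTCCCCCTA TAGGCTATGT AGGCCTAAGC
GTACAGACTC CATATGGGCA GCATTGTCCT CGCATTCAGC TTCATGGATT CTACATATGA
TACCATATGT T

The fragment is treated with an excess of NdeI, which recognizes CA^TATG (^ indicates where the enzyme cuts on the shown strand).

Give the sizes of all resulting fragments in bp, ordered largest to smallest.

NdeI sites (CATATG) start at positions 71, 114, 124.
NdeI cuts after base 2 of each site, so after positions 72, 115, 125.
Linear molecule, 3 cuts → 4 fragments:
  1–72 → 72 bp
  73–115 → 43 bp
  116–125 → 10 bp
  126–131 → 6 bp
Sorted largest to smallest: 72, 43, 10, 6 bp.

72, 43, 10, 6 bp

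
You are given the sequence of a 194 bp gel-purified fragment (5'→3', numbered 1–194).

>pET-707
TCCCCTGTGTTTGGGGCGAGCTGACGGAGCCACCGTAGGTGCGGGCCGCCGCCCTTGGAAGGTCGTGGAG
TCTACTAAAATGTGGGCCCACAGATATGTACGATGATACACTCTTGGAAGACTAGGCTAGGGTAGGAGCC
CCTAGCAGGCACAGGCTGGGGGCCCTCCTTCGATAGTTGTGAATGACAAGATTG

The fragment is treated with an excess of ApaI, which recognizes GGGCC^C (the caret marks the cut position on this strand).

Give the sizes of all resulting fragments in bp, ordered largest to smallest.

ApaI sites (GGGCCC) start at positions 84, 160.
ApaI cuts after base 5 of each site (before the last base), so after positions 88, 164.
Linear molecule, 2 cuts → 3 fragments:
  1–88 → 88 bp
  89–164 → 76 bp
  165–194 → 30 bp
Sorted largest to smallest: 88, 76, 30 bp.

88, 76, 30 bp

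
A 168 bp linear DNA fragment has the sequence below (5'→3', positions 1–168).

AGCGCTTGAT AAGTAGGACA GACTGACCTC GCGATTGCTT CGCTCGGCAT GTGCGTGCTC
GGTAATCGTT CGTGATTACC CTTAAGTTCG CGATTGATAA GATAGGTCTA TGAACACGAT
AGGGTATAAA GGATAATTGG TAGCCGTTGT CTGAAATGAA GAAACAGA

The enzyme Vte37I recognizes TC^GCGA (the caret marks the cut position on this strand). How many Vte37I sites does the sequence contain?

2

TCGCGA occurs starting at positions 29, 88.
Vte37I cuts at 2 sites.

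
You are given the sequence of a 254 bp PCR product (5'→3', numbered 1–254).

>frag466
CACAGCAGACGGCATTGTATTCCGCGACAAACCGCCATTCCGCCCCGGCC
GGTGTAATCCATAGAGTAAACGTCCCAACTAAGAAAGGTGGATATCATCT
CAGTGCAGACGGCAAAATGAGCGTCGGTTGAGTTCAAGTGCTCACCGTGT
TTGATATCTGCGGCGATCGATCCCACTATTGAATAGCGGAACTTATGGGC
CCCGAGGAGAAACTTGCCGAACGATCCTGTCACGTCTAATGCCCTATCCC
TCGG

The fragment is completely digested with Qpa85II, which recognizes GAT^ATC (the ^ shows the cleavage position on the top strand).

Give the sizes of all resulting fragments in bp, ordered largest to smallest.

Qpa85II sites (GATATC) start at positions 91, 153.
Qpa85II cuts after base 3 of each site, so after positions 93, 155.
Linear molecule, 2 cuts → 3 fragments:
  1–93 → 93 bp
  94–155 → 62 bp
  156–254 → 99 bp
Sorted largest to smallest: 99, 93, 62 bp.

99, 93, 62 bp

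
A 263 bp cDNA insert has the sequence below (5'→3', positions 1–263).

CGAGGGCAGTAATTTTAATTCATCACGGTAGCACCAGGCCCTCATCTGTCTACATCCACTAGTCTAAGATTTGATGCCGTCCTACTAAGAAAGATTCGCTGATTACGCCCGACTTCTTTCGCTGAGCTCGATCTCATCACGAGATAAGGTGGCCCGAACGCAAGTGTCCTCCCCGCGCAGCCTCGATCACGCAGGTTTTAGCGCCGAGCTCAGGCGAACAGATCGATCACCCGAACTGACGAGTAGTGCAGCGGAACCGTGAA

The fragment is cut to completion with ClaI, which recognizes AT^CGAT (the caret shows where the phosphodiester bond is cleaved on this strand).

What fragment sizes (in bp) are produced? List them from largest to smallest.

223, 40 bp

The ClaI site (ATCGAT) starts at position 222.
ClaI cuts after base 2 of each site, so after position 223.
Linear molecule, 1 cut → 2 fragments:
  1–223 → 223 bp
  224–263 → 40 bp
Sorted largest to smallest: 223, 40 bp.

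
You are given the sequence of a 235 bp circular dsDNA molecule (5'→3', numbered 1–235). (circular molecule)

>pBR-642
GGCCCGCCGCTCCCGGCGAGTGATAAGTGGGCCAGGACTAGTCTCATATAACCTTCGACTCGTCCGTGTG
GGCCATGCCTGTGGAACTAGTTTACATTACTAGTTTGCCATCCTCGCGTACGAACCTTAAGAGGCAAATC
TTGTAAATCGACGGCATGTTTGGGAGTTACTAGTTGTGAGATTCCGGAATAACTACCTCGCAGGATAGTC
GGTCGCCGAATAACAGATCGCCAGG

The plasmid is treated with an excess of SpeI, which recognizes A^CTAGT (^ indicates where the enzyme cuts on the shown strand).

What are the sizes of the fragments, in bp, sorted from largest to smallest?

SpeI sites (ACTAGT) start at positions 37, 86, 99, 169.
SpeI cuts after the first base of each site, so after positions 37, 86, 99, 169.
Circular molecule, 4 cuts → 4 fragments:
  38–86 → 49 bp
  87–99 → 13 bp
  100–169 → 70 bp
  170–235 then 1–37 → 66 + 37 = 103 bp
Sorted largest to smallest: 103, 70, 49, 13 bp.

103, 70, 49, 13 bp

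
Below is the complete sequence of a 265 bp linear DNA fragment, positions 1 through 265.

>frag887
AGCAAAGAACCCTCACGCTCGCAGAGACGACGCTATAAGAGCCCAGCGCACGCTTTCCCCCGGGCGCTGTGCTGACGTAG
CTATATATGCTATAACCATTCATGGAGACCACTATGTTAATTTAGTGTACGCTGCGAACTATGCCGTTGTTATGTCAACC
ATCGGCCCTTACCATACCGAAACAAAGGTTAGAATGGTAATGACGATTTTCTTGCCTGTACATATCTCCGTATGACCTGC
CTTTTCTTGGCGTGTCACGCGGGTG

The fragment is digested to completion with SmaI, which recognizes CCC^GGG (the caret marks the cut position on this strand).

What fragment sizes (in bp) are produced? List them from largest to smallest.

204, 61 bp

The SmaI site (CCCGGG) starts at position 59.
SmaI cuts after base 3 of each site, so after position 61.
Linear molecule, 1 cut → 2 fragments:
  1–61 → 61 bp
  62–265 → 204 bp
Sorted largest to smallest: 204, 61 bp.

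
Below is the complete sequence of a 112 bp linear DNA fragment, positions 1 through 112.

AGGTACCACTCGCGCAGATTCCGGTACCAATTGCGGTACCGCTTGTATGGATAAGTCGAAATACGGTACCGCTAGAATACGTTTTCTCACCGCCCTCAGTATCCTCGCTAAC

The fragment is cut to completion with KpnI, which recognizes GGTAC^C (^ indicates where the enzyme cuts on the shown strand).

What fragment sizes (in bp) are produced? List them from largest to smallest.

KpnI sites (GGTACC) start at positions 2, 23, 35, 65.
KpnI cuts after base 5 of each site (before the last base), so after positions 6, 27, 39, 69.
Linear molecule, 4 cuts → 5 fragments:
  1–6 → 6 bp
  7–27 → 21 bp
  28–39 → 12 bp
  40–69 → 30 bp
  70–112 → 43 bp
Sorted largest to smallest: 43, 30, 21, 12, 6 bp.

43, 30, 21, 12, 6 bp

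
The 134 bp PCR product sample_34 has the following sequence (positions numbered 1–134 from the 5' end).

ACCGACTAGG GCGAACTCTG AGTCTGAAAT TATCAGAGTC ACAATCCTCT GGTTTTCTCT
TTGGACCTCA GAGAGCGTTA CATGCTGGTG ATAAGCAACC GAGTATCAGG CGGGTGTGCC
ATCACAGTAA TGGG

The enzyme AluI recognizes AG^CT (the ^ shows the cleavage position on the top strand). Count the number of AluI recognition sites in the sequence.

0

No occurrence of AGCT is present in the sequence.
AluI does not cut: 0 sites.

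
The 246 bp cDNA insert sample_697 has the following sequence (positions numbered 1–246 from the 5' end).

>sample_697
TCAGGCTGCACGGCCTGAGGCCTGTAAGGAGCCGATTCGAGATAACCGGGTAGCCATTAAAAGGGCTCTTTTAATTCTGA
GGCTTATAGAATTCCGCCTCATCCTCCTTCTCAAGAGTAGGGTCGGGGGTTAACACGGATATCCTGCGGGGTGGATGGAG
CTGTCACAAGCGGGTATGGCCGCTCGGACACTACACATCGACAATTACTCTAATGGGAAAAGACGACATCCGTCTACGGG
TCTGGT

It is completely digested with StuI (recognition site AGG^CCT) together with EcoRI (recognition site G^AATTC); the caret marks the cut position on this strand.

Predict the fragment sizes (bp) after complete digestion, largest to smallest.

157, 69, 20 bp

The StuI site (AGGCCT) starts at position 18.
StuI cuts after base 3 of each site, so after position 20.
The EcoRI site (GAATTC) starts at position 89.
EcoRI cuts after the first base of each site, so after position 89.
Combined cut positions: 20, 89.
Linear molecule, 2 cuts → 3 fragments:
  1–20 → 20 bp
  21–89 → 69 bp
  90–246 → 157 bp
Sorted largest to smallest: 157, 69, 20 bp.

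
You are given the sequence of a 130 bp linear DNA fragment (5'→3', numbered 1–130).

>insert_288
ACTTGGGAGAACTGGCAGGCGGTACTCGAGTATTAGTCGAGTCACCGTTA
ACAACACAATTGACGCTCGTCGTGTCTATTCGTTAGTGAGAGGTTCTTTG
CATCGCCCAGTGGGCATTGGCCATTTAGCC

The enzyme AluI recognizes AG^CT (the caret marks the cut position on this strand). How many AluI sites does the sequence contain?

No occurrence of AGCT is present in the sequence.
AluI does not cut: 0 sites.

0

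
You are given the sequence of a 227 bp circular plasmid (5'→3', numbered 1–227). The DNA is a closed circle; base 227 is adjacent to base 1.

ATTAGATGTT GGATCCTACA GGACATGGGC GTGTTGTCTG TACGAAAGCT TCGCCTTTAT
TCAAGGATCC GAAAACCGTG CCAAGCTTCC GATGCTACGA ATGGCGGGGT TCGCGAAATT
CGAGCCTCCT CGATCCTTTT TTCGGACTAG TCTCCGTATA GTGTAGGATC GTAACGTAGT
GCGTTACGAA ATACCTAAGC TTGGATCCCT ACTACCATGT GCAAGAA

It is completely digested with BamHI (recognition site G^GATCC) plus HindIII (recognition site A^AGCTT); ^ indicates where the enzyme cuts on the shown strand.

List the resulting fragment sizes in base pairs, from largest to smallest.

BamHI sites (GGATCC) start at positions 11, 65, 203.
BamHI cuts after the first base of each site, so after positions 11, 65, 203.
HindIII sites (AAGCTT) start at positions 46, 83, 197.
HindIII cuts after the first base of each site, so after positions 46, 83, 197.
Combined cut positions: 11, 46, 65, 83, 197, 203.
Circular molecule, 6 cuts → 6 fragments:
  12–46 → 35 bp
  47–65 → 19 bp
  66–83 → 18 bp
  84–197 → 114 bp
  198–203 → 6 bp
  204–227 then 1–11 → 24 + 11 = 35 bp
Sorted largest to smallest: 114, 35, 35, 19, 18, 6 bp.

114, 35, 35, 19, 18, 6 bp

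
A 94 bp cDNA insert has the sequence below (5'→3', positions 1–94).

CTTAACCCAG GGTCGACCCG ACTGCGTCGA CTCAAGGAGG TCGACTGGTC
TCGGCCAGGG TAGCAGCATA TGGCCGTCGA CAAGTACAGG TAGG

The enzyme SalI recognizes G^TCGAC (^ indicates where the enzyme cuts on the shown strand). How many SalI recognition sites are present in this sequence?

4

GTCGAC occurs starting at positions 12, 26, 40, 76.
SalI cuts at 4 sites.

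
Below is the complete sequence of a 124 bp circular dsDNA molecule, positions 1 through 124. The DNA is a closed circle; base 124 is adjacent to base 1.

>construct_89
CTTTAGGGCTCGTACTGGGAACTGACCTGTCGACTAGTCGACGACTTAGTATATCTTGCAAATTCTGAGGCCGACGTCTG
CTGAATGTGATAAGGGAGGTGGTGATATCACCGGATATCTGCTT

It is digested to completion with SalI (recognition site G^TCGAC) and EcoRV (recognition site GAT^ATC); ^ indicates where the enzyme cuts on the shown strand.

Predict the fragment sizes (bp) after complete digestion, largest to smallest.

SalI sites (GTCGAC) start at positions 29, 37.
SalI cuts after the first base of each site, so after positions 29, 37.
EcoRV sites (GATATC) start at positions 104, 114.
EcoRV cuts after base 3 of each site, so after positions 106, 116.
Combined cut positions: 29, 37, 106, 116.
Circular molecule, 4 cuts → 4 fragments:
  30–37 → 8 bp
  38–106 → 69 bp
  107–116 → 10 bp
  117–124 then 1–29 → 8 + 29 = 37 bp
Sorted largest to smallest: 69, 37, 10, 8 bp.

69, 37, 10, 8 bp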